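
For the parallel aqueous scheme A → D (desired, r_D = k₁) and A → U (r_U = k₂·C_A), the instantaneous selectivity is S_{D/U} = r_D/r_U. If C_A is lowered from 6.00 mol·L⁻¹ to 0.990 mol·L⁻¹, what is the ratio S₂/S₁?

6.06

S_{D/U} = (k₁/k₂)·C_A⁻¹, so S₂/S₁ = (C_{A,2}/C_{A,1})⁻¹.
= 6.00/0.990 = 6.06.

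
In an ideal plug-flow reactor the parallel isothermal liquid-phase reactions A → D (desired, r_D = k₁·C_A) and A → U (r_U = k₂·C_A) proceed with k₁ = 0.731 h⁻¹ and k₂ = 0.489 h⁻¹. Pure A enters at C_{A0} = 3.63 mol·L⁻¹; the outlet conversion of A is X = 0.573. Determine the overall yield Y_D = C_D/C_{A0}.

C_A = C_{A0}(1−X) = 1.550 mol·L⁻¹.
Both paths are first order in A, so the instantaneous fraction to D is constant: dC_D/d(−C_A) = k₁/(k₁+k₂) = 0.5992.
C_D = 0.5992·(C_{A0}−C_A) = 0.5992×2.080 = 1.25 mol·L⁻¹.
Y_D = C_D/C_{A0} = 1.246/3.63 = 0.343.

0.343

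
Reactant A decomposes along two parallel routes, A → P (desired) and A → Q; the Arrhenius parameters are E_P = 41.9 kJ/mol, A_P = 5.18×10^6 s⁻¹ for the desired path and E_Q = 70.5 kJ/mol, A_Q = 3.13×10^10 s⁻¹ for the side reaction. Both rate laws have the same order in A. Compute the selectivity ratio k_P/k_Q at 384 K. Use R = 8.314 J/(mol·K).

1.29

k_P/k_Q = (A_P/A_Q)·exp[−(E_P−E_Q)/(RT)] = (A_P/A_Q)·exp[(E_Q−E_P)/(RT)].
(E_Q−E_P)/(RT) = (70.5−41.9)×10³/(8.314×384) = 28600/3193 = 8.958.
k_P/k_Q = (5.18×10^6/3.13×10^10)·exp(8.958) = 1.655×10^-4 × 7772 = 1.29.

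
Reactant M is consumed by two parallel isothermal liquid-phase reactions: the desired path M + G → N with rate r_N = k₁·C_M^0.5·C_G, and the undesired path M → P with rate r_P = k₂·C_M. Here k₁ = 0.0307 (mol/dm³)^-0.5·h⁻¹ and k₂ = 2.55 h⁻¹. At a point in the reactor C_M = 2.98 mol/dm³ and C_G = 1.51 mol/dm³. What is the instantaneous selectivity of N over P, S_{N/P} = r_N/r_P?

0.0105

S_{N/P} = r_N/r_P = (k₁·C_M^0.5·C_G)/(k₂·C_M) = (k₁/k₂)·C_M^-0.5·C_G.
= (0.0307×2.980^0.5×1.510) / (2.55×2.980) = 0.08002/7.599 = 0.0105.
The undesired path is higher order in M, so low C_M (CSTR or dilute feed) favours N.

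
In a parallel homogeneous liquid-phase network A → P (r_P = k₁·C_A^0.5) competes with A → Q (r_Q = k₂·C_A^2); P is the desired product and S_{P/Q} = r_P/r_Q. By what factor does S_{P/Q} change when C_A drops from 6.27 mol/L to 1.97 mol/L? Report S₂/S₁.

5.68

S_{P/Q} = (k₁/k₂)·C_A^-1.5, so S₂/S₁ = (C_{A,2}/C_{A,1})^-1.5.
= (1.97/6.27)^(-1.5) = (0.3142)^(-1.5) = 5.68.
Selectivity toward P rises as C_A falls — low-concentration operation is favoured.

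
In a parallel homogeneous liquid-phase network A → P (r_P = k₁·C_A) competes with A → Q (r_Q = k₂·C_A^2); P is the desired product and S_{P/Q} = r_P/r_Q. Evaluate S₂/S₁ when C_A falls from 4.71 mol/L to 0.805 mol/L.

S_{P/Q} = (k₁/k₂)·C_A⁻¹, so S₂/S₁ = (C_{A,2}/C_{A,1})⁻¹.
= 4.71/0.805 = 5.85.

5.85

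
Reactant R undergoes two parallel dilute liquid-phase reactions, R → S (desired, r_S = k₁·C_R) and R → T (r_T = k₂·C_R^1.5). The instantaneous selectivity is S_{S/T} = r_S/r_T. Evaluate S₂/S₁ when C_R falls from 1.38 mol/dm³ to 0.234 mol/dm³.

S_{S/T} = (k₁/k₂)·C_R^-0.5, so S₂/S₁ = (C_{R,2}/C_{R,1})^-0.5.
= (0.234/1.38)^(-0.5) = (0.1696)^(-0.5) = 2.43.

2.43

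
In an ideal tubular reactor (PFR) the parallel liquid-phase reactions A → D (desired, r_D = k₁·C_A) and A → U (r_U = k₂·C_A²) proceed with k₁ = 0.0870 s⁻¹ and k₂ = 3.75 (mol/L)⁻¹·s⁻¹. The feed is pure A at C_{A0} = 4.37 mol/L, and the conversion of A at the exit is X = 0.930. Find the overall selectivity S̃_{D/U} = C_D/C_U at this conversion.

0.0150

C_A = C_{A0}(1−X) = 0.3059 mol/L.
Along a PFR/batch, dC_D/dC_A = −r_D/(r_D+r_U) = −k₁/(k₁+k₂·C_A).
Integrating from C_{A0} to C_A: C_D = (0.0870/3.75)·ln[(0.0870+3.75·4.37)/(0.0870+3.75·0.306)] = 0.02320·ln(16.47/1.234) = 0.06012 mol/L.
C_U = (C_{A0}−C_A)−C_D = 4.004 mol/L; S̃_{D/U} = 0.06012/4.004 = 0.0150.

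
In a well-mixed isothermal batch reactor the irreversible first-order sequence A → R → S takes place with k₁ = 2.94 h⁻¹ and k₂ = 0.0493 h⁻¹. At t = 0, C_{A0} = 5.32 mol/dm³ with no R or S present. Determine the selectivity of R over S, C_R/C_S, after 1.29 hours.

20.3

Solving the coupled first-order balances gives C_R(t) = [k₁/(k₂−k₁)]·C_{A0}·(e^(−k₁t) − e^(−k₂t)).
e^(−k₁t) = e^(−2.94×1.29) = e^(−3.793) = 0.02254; e^(−k₂t) = e^(−0.06360) = 0.9384.
C_R = 2.94×5.32/(0.0493−2.94) × (0.02254−0.9384) = (-5.411)×(-0.9158) = 4.955 mol/dm³.
C_A = C_{A0}e^(−k₁t) = 0.1199 mol/dm³, so C_S = C_{A0}−C_A−C_R = 0.2447 mol/dm³; C_R/C_S = 20.3.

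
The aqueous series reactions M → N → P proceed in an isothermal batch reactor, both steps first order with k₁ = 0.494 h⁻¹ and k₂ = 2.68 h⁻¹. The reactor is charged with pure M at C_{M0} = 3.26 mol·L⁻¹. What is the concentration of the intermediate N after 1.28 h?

The intermediate concentration in a first-order A→B→C sequence is C_N = k₁C_{M0}(e^(−k₁t) − e^(−k₂t))/(k₂−k₁).
e^(−k₁t) = e^(−0.494×1.28) = e^(−0.6323) = 0.5314; e^(−k₂t) = e^(−3.430) = 0.03237.
C_N = 0.494×3.26/(2.68−0.494) × (0.5314−0.03237) = 0.7367×0.4990 = 0.3676 mol·L⁻¹.

0.368 mol·L⁻¹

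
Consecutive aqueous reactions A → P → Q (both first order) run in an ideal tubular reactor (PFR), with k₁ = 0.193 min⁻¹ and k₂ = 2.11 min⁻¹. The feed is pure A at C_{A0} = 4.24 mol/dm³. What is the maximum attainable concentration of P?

0.305 mol/dm³

At the optimum, C_{P,max}/C_{A0} = (k₁/k₂)^[k₂/(k₂−k₁)].
= (0.193/2.11)^(2.11/(2.11−0.193)) = (0.09147)^(1.101) = 0.07189.
C_{P,max} = 0.07189×4.24 = 0.305 mol/dm³.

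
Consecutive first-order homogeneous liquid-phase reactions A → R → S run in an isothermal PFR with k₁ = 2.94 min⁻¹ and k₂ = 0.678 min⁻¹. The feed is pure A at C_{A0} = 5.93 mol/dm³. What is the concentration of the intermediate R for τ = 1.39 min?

The intermediate concentration in a first-order A→B→C sequence is C_R = k₁C_{A0}(e^(−k₁τ) − e^(−k₂τ))/(k₂−k₁).
e^(−k₁τ) = e^(−2.94×1.39) = e^(−4.087) = 0.01680; e^(−k₂τ) = e^(−0.9424) = 0.3897.
C_R = 2.94×5.93/(0.678−2.94) × (0.01680−0.3897) = (-7.707)×(-0.3729) = 2.874 mol/dm³.

2.87 mol/dm³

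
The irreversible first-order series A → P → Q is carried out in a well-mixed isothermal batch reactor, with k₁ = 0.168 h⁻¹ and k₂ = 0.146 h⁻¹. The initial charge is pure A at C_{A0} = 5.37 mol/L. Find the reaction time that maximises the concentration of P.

6.38 h

Setting dC_P/dt = 0 gives t_opt = ln(k₂/k₁)/(k₂−k₁).
= ln(0.146/0.168)/(0.146−0.168) = ln(0.8690)/-0.02200 = -0.1404/-0.02200 = 6.38 h.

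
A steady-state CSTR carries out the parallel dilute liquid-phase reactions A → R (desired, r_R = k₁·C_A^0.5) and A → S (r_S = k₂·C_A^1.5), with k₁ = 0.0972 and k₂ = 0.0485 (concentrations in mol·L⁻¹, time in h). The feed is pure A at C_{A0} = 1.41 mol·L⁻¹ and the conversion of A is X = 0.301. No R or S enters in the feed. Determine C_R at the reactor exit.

Exit C_A = C_{A0}(1−X) = 1.41×0.699 = 0.9856 mol·L⁻¹.
In a CSTR the entire volume is at exit conditions, so r_R = 0.0972×0.9856^0.5 = 0.09650 and r_S = 0.0485×0.9856^1.5 = 0.04746.
Fraction of consumed A going to R: r_R/(r_R+r_S) = 0.6703.
C_R = 0.6703·C_{A0}·X = 0.6703×1.41×0.301 = 0.284 mol·L⁻¹.

0.284 mol·L⁻¹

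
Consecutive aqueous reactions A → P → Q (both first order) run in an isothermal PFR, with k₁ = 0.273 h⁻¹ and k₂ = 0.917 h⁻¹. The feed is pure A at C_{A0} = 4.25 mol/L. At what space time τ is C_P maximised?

The intermediate peaks when r₁ = r₂, i.e. k₁e^(−k₁τ) = k₂e^(−k₂τ), giving τ_opt = ln(k₂/k₁)/(k₂−k₁).
= ln(0.917/0.273)/(0.917−0.273) = ln(3.359)/0.6440 = 1.212/0.6440 = 1.88 h.

1.88 h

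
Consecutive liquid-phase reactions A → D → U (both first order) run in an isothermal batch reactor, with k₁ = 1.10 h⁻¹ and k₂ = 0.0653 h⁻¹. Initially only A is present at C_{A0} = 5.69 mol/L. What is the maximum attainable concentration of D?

For a first-order series the maximum intermediate yield is C_{D,max}/C_{A0} = (k₁/k₂)^[k₂/(k₂−k₁)].
= (1.10/0.0653)^(0.0653/(0.0653−1.10)) = (16.85)^(-0.06311) = 0.8368.
C_{D,max} = 0.8368×5.69 = 4.76 mol/L.

4.76 mol/L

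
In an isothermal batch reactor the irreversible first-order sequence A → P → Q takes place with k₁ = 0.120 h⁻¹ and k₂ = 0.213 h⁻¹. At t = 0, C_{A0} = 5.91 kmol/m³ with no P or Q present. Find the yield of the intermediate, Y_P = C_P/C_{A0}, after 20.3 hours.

0.0958

Solving the coupled first-order balances gives C_P(t) = [k₁/(k₂−k₁)]·C_{A0}·(e^(−k₁t) − e^(−k₂t)).
e^(−k₁t) = e^(−0.120×20.3) = e^(−2.436) = 0.08751; e^(−k₂t) = e^(−4.324) = 0.01325.
C_P = 0.120×5.91/(0.213−0.120) × (0.08751−0.01325) = 7.626×0.07426 = 0.5663 kmol/m³.
Y_P = C_P/C_{A0} = 0.5663/5.91 = 0.0958.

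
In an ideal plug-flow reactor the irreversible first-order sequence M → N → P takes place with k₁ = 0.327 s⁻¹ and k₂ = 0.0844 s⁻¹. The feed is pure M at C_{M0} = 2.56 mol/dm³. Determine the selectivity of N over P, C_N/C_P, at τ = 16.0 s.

The intermediate concentration in a first-order A→B→C sequence is C_N = k₁C_{M0}(e^(−k₁τ) − e^(−k₂τ))/(k₂−k₁).
e^(−k₁τ) = e^(−0.327×16.0) = e^(−5.232) = 0.005343; e^(−k₂τ) = e^(−1.350) = 0.2591.
C_N = 0.327×2.56/(0.0844−0.327) × (0.005343−0.2591) = (-3.451)×(-0.2538) = 0.8757 mol/dm³.
C_M = C_{M0}e^(−k₁τ) = 0.01368 mol/dm³, so C_P = C_{M0}−C_M−C_N = 1.671 mol/dm³; C_N/C_P = 0.524.

0.524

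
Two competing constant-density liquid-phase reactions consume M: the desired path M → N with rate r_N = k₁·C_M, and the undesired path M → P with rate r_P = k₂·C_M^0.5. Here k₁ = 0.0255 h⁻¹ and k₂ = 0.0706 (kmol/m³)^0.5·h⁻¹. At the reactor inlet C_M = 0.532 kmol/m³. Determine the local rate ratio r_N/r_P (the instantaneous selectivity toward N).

S_{N/P} = r_N/r_P = (k₁·C_M)/(k₂·C_M^0.5) = (k₁/k₂)·C_M^0.5.
= (0.0255×0.5320) / (0.0706×0.5320^0.5) = 0.01357/0.05149 = 0.263.
Since the desired path is higher order in M, keeping C_M high (PFR or concentrated feed) favours N.

0.263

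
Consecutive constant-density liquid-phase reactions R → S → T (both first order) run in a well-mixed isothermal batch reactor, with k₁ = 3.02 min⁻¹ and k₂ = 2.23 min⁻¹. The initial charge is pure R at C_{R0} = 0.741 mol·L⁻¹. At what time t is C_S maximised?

0.384 min

The intermediate peaks when r₁ = r₂, i.e. k₁e^(−k₁t) = k₂e^(−k₂t), giving t_opt = ln(k₂/k₁)/(k₂−k₁).
= ln(2.23/3.02)/(2.23−3.02) = ln(0.7384)/-0.7900 = -0.3033/-0.7900 = 0.384 min.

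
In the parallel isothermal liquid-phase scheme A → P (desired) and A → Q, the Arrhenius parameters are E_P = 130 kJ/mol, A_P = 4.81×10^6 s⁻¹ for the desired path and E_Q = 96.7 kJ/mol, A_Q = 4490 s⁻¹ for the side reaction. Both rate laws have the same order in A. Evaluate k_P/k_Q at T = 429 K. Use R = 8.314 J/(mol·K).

With equal orders, S_{P/Q} = k_P/k_Q = (A_P/A_Q)·exp[(E_Q−E_P)/(RT)].
(E_Q−E_P)/(RT) = (96.7−130)×10³/(8.314×429) = -33300/3567 = -9.336.
k_P/k_Q = (4.81×10^6/4490)·exp(-9.336) = 1071 × 8.816×10^-5 = 0.0944.
Since E_P > E_Q, raising the temperature improves selectivity toward P.

0.0944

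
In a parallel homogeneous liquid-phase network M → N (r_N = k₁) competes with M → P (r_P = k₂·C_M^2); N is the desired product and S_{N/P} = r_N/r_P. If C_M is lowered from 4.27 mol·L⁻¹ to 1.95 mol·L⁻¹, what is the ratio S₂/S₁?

S_{N/P} = (k₁/k₂)·C_M^-2, so S₂/S₁ = (C_{M,2}/C_{M,1})^-2.
= (1.95/4.27)^(-2) = (0.4567)^(-2) = 4.79.

4.79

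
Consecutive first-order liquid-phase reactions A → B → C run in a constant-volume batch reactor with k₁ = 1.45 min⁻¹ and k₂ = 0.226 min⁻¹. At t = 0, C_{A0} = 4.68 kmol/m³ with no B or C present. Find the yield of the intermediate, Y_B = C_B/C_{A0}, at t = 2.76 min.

0.613

Solving the coupled first-order balances gives C_B(t) = [k₁/(k₂−k₁)]·C_{A0}·(e^(−k₁t) − e^(−k₂t)).
e^(−k₁t) = e^(−1.45×2.76) = e^(−4.002) = 0.01828; e^(−k₂t) = e^(−0.6238) = 0.5359.
C_B = 1.45×4.68/(0.226−1.45) × (0.01828−0.5359) = (-5.544)×(-0.5176) = 2.870 kmol/m³.
Y_B = C_B/C_{A0} = 2.870/4.68 = 0.613.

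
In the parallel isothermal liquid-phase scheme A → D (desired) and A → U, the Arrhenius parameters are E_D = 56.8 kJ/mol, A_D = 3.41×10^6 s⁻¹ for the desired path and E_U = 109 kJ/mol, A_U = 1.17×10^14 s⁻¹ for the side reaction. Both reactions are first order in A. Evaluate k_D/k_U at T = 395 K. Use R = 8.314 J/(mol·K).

Since both paths have the same order in A, the concentration cancels and S_{D/U} = k_D/k_U = (A_D/A_U)·exp[(E_U−E_D)/(RT)].
(E_U−E_D)/(RT) = (109−56.8)×10³/(8.314×395) = 52200/3284 = 15.90.
k_D/k_U = (3.41×10^6/1.17×10^14)·exp(15.90) = 2.915×10^-8 × 8.001×10^6 = 0.233.

0.233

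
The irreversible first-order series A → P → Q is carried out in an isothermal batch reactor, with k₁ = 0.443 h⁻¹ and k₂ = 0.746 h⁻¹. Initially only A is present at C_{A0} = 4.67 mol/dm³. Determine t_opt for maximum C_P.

The intermediate peaks when r₁ = r₂, i.e. k₁e^(−k₁t) = k₂e^(−k₂t), giving t_opt = ln(k₂/k₁)/(k₂−k₁).
= ln(0.746/0.443)/(0.746−0.443) = ln(1.684)/0.3030 = 0.5212/0.3030 = 1.72 h.

1.72 h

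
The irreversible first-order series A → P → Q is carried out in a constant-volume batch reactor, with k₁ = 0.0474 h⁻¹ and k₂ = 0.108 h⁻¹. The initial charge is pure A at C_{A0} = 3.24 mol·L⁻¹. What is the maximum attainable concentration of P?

At the optimum, C_{P,max}/C_{A0} = (k₁/k₂)^[k₂/(k₂−k₁)].
= (0.0474/0.108)^(0.108/(0.108−0.0474)) = (0.4389)^(1.782) = 0.2305.
C_{P,max} = 0.2305×3.24 = 0.747 mol·L⁻¹.

0.747 mol·L⁻¹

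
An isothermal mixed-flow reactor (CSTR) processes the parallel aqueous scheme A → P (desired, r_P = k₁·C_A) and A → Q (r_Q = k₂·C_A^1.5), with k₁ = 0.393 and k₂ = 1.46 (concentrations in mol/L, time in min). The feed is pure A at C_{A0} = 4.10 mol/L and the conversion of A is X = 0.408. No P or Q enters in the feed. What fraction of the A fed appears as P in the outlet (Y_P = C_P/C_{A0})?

Exit C_A = C_{A0}(1−X) = 4.10×0.592 = 2.427 mol/L.
Rates in a CSTR are evaluated at the outlet concentration: r_P = 0.393×2.427 = 0.9539, r_Q = 1.46×2.427^1.5 = 5.521.
Fraction of consumed A going to P: r_P/(r_P+r_Q) = 0.1473.
C_P = 0.1473·C_{A0}·X = 0.1473×4.10×0.408 = 0.246 mol/L; Y_P = C_P/C_{A0} = 0.0601.

0.0601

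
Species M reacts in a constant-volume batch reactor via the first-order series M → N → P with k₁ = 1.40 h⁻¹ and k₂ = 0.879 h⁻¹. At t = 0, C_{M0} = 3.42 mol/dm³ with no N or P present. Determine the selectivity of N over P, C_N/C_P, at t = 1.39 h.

0.909

For first-order series with pure M initially, C_N(t) = k₁C_{M0}/(k₂−k₁)·(e^(−k₁t) − e^(−k₂t)).
e^(−k₁t) = e^(−1.40×1.39) = e^(−1.946) = 0.1428; e^(−k₂t) = e^(−1.222) = 0.2947.
C_N = 1.40×3.42/(0.879−1.40) × (0.1428−0.2947) = (-9.190)×(-0.1519) = 1.396 mol/dm³.
C_M = C_{M0}e^(−k₁t) = 0.4885 mol/dm³, so C_P = C_{M0}−C_M−C_N = 1.536 mol/dm³; C_N/C_P = 0.909.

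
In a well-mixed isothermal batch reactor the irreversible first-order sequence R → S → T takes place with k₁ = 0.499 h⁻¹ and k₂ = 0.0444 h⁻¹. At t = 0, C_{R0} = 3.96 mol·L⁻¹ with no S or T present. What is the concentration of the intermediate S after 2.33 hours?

2.56 mol·L⁻¹

The intermediate concentration in a first-order A→B→C sequence is C_S = k₁C_{R0}(e^(−k₁t) − e^(−k₂t))/(k₂−k₁).
e^(−k₁t) = e^(−0.499×2.33) = e^(−1.163) = 0.3127; e^(−k₂t) = e^(−0.1035) = 0.9017.
C_S = 0.499×3.96/(0.0444−0.499) × (0.3127−0.9017) = (-4.347)×(-0.5891) = 2.561 mol·L⁻¹.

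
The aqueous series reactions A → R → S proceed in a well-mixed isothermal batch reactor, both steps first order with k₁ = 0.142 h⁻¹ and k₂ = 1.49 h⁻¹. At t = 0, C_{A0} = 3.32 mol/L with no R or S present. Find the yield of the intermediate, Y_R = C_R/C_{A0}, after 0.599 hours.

Solving the coupled first-order balances gives C_R(t) = [k₁/(k₂−k₁)]·C_{A0}·(e^(−k₁t) − e^(−k₂t)).
e^(−k₁t) = e^(−0.142×0.599) = e^(−0.08506) = 0.9185; e^(−k₂t) = e^(−0.8925) = 0.4096.
C_R = 0.142×3.32/(1.49−0.142) × (0.9185−0.4096) = 0.3497×0.5088 = 0.1780 mol/L.
Y_R = C_R/C_{A0} = 0.1780/3.32 = 0.0536.

0.0536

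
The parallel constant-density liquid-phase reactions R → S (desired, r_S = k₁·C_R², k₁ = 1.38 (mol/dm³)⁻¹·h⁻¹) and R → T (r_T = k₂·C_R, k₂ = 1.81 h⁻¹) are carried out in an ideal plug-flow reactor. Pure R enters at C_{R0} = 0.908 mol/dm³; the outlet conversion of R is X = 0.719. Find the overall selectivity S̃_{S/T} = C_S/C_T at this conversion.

C_R = C_{R0}(1−X) = 0.2551 mol/dm³.
Along a PFR/batch, dC_T/dC_R = −r_T/(r_S+r_T) = −k₂/(k₂+k₁·C_R).
Integrating from C_{R0} to C_R: C_T = (1.81/1.38)·ln[(1.81+1.38·0.908)/(1.81+1.38·0.255)] = 1.312·ln(3.063/2.162) = 0.4569 mol/dm³.
Then C_S = (C_{R0}−C_R) − C_T = 0.6529 − 0.4569 = 0.1960 mol/dm³.
S̃_{S/T} = C_S/C_T = 0.1960/0.4569 = 0.429.

0.429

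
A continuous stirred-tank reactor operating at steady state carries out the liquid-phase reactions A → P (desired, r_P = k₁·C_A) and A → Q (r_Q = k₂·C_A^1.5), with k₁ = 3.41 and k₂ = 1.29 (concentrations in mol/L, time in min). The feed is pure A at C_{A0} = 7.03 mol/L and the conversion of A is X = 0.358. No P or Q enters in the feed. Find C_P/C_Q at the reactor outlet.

1.24

Exit C_A = C_{A0}(1−X) = 7.03×0.642 = 4.513 mol/L.
In a CSTR the entire volume is at exit conditions, so r_P = 3.41×4.513 = 15.39 and r_Q = 1.29×4.513^1.5 = 12.37.
Overall selectivity = C_P/C_Q = r_Pτ/(r_Qτ) = r_P/r_Q = 1.24.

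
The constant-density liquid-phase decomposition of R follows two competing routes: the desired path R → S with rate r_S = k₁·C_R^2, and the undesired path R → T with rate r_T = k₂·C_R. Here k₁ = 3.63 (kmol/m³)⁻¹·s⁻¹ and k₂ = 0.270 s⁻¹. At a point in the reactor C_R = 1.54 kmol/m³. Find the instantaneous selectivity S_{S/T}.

S_{S/T} = r_S/r_T = (k₁·C_R^2)/(k₂·C_R) = (k₁/k₂)·C_R.
= (3.63×1.540^2) / (0.270×1.540) = 8.609/0.4158 = 20.7.
Since the desired path is higher order in R, keeping C_R high (PFR or concentrated feed) favours S.

20.7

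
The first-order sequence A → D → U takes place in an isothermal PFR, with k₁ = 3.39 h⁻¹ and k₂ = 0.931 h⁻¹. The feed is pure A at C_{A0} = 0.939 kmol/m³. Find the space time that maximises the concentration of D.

0.526 h

Setting dC_D/dτ = 0 gives τ_opt = ln(k₂/k₁)/(k₂−k₁).
= ln(0.931/3.39)/(0.931−3.39) = ln(0.2746)/-2.459 = -1.292/-2.459 = 0.526 h.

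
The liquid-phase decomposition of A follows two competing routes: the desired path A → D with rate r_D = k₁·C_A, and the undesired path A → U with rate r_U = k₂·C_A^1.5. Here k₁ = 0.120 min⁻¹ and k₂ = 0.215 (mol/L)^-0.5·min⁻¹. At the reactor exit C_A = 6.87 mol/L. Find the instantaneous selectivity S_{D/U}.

S_{D/U} = r_D/r_U = (k₁·C_A)/(k₂·C_A^1.5) = (k₁/k₂)·C_A^-0.5.
= (0.120×6.870) / (0.215×6.870^1.5) = 0.8244/3.871 = 0.213.
The undesired path is higher order in A, so low C_A (CSTR or dilute feed) favours D.

0.213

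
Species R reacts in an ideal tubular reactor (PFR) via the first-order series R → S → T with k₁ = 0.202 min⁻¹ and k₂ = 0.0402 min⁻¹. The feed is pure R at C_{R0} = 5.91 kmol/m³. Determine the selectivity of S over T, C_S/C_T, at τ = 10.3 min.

The intermediate concentration in a first-order A→B→C sequence is C_S = k₁C_{R0}(e^(−k₁τ) − e^(−k₂τ))/(k₂−k₁).
e^(−k₁τ) = e^(−0.202×10.3) = e^(−2.081) = 0.1249; e^(−k₂τ) = e^(−0.4141) = 0.6610.
C_S = 0.202×5.91/(0.0402−0.202) × (0.1249−0.6610) = (-7.378)×(-0.5361) = 3.956 kmol/m³.
C_R = C_{R0}e^(−k₁τ) = 0.7379 kmol/m³, so C_T = C_{R0}−C_R−C_S = 1.217 kmol/m³; C_S/C_T = 3.25.

3.25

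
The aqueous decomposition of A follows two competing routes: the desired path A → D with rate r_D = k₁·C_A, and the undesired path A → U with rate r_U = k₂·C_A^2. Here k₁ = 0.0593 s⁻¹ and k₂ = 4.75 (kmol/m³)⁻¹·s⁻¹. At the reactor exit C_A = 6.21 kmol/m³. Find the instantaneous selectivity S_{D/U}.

S_{D/U} = r_D/r_U = (k₁·C_A)/(k₂·C_A^2) = (k₁/k₂)·C_A⁻¹.
= (0.0593×6.210) / (4.75×6.210^2) = 0.3683/183.2 = 0.00201.
The undesired path is higher order in A, so low C_A (CSTR or dilute feed) favours D.

0.00201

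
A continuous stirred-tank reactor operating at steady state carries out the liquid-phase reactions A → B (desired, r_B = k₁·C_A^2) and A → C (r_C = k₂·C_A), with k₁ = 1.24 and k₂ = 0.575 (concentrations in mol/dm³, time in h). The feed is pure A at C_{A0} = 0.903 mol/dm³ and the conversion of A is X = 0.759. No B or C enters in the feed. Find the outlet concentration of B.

Exit C_A = C_{A0}(1−X) = 0.903×0.241 = 0.2176 mol/dm³.
A CSTR operates uniformly at the exit composition, giving r_B = 0.05873 and r_C = 0.1251 (each k·C_A^n at C_A = 0.2176).
Fraction of consumed A going to B: r_B/(r_B+r_C) = 0.3194.
C_B = 0.3194·C_{A0}·X = 0.3194×0.903×0.759 = 0.219 mol/dm³.

0.219 mol/dm³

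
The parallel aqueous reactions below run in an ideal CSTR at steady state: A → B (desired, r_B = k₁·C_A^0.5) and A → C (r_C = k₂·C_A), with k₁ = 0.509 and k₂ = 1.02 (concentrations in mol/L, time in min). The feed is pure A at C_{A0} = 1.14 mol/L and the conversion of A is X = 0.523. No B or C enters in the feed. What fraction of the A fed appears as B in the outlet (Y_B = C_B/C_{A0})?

0.211

Exit C_A = C_{A0}(1−X) = 1.14×0.477 = 0.5438 mol/L.
A CSTR operates uniformly at the exit composition, giving r_B = 0.3753 and r_C = 0.5547 (each k·C_A^n at C_A = 0.5438).
Fraction of consumed A going to B: r_B/(r_B+r_C) = 0.4036.
C_B = 0.4036·C_{A0}·X = 0.4036×1.14×0.523 = 0.241 mol/L; Y_B = C_B/C_{A0} = 0.211.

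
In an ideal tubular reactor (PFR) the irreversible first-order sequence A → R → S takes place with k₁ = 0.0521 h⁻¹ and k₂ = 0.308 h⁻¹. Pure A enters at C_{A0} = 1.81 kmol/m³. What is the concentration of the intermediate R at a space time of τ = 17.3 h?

Solving the coupled first-order balances gives C_R(τ) = [k₁/(k₂−k₁)]·C_{A0}·(e^(−k₁τ) − e^(−k₂τ)).
e^(−k₁τ) = e^(−0.0521×17.3) = e^(−0.9013) = 0.4060; e^(−k₂τ) = e^(−5.328) = 0.004852.
C_R = 0.0521×1.81/(0.308−0.0521) × (0.4060−0.004852) = 0.3685×0.4012 = 0.1478 kmol/m³.

0.148 kmol/m³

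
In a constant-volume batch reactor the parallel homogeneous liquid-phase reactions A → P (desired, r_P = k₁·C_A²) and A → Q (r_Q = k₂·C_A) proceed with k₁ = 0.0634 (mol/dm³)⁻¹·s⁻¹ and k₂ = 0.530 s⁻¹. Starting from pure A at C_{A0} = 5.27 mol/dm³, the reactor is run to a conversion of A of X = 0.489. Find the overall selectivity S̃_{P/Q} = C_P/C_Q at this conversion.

0.471

C_A = C_{A0}(1−X) = 2.693 mol/dm³.
Along a PFR/batch, dC_Q/dC_A = −r_Q/(r_P+r_Q) = −k₂/(k₂+k₁·C_A).
Integrating from C_{A0} to C_A: C_Q = (0.530/0.0634)·ln[(0.530+0.0634·5.27)/(0.530+0.0634·2.69)] = 8.360·ln(0.8641/0.7007) = 1.752 mol/dm³.
Then C_P = (C_{A0}−C_A) − C_Q = 2.577 − 1.752 = 0.8250 mol/dm³.
S̃_{P/Q} = C_P/C_Q = 0.8250/1.752 = 0.471.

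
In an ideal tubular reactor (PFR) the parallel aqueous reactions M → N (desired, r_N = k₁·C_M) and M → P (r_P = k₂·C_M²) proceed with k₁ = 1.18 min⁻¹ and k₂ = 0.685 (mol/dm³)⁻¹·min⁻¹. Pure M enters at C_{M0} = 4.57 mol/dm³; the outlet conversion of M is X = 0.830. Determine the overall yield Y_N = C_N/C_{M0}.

C_M = C_{M0}(1−X) = 0.7769 mol/dm³.
Along a PFR/batch, dC_N/dC_M = −r_N/(r_N+r_P) = −k₁/(k₁+k₂·C_M).
Integrating from C_{M0} to C_M: C_N = (1.18/0.685)·ln[(1.18+0.685·4.57)/(1.18+0.685·0.777)] = 1.723·ln(4.310/1.712) = 1.590 mol/dm³.
Y_N = C_N/C_{M0} = 1.590/4.57 = 0.348.

0.348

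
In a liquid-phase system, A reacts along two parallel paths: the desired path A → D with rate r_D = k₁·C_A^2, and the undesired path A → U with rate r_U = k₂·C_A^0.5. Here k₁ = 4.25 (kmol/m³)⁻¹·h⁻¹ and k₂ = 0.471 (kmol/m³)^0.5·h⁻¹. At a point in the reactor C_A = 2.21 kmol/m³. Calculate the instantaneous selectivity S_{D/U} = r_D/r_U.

29.6

S_{D/U} = r_D/r_U = (k₁·C_A^2)/(k₂·C_A^0.5) = (k₁/k₂)·C_A^1.5.
= (4.25×2.210^2) / (0.471×2.210^0.5) = 20.76/0.7002 = 29.6.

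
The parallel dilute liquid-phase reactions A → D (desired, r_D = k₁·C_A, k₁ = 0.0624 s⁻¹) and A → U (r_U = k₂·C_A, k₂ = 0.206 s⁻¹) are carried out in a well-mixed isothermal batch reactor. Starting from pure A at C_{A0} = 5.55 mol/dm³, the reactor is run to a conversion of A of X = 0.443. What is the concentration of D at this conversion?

C_A = C_{A0}(1−X) = 3.091 mol/dm³.
Both paths are first order in A, so the instantaneous fraction to D is constant: dC_D/d(−C_A) = k₁/(k₁+k₂) = 0.2325.
C_D = 0.2325·(C_{A0}−C_A) = 0.2325×2.459 = 0.572 mol/dm³.

0.572 mol/dm³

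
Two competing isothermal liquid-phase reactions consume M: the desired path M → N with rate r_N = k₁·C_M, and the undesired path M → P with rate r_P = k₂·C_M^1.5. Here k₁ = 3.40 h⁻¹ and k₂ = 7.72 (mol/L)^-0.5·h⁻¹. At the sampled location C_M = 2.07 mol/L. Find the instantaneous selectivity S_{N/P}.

0.306

S_{N/P} = r_N/r_P = (k₁·C_M)/(k₂·C_M^1.5) = (k₁/k₂)·C_M^-0.5.
= (3.40×2.070) / (7.72×2.070^1.5) = 7.038/22.99 = 0.306.
The undesired path is higher order in M, so low C_M (CSTR or dilute feed) favours N.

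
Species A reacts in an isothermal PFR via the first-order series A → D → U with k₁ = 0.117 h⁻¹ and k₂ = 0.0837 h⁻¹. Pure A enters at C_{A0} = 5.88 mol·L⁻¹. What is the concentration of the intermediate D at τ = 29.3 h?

1.11 mol·L⁻¹

Solving the coupled first-order balances gives C_D(τ) = [k₁/(k₂−k₁)]·C_{A0}·(e^(−k₁τ) − e^(−k₂τ)).
e^(−k₁τ) = e^(−0.117×29.3) = e^(−3.428) = 0.03245; e^(−k₂τ) = e^(−2.452) = 0.08609.
C_D = 0.117×5.88/(0.0837−0.117) × (0.03245−0.08609) = (-20.66)×(-0.05364) = 1.108 mol·L⁻¹.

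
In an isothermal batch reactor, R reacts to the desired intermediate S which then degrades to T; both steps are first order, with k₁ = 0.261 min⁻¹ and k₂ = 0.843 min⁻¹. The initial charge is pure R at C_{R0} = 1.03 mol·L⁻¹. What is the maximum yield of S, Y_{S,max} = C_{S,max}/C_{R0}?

0.183

At the optimum, C_{S,max}/C_{R0} = (k₁/k₂)^[k₂/(k₂−k₁)].
= (0.261/0.843)^(0.843/(0.843−0.261)) = (0.3096)^(1.448) = 0.1830.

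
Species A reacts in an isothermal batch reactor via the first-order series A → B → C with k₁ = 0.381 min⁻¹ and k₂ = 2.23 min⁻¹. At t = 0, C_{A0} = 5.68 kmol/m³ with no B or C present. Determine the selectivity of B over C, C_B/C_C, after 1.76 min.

0.262

Solving the coupled first-order balances gives C_B(t) = [k₁/(k₂−k₁)]·C_{A0}·(e^(−k₁t) − e^(−k₂t)).
e^(−k₁t) = e^(−0.381×1.76) = e^(−0.6706) = 0.5114; e^(−k₂t) = e^(−3.925) = 0.01975.
C_B = 0.381×5.68/(2.23−0.381) × (0.5114−0.01975) = 1.170×0.4917 = 0.5755 kmol/m³.
C_A = C_{A0}e^(−k₁t) = 2.905 kmol/m³, so C_C = C_{A0}−C_A−C_B = 2.200 kmol/m³; C_B/C_C = 0.262.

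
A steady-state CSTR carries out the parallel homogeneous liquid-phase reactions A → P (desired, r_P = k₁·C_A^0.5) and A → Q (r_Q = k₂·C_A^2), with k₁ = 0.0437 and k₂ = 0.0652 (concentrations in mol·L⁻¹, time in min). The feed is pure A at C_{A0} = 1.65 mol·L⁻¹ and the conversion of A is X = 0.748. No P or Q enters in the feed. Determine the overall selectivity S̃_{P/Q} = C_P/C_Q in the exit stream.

2.50

Exit C_A = C_{A0}(1−X) = 1.65×0.252 = 0.4158 mol·L⁻¹.
In a CSTR the entire volume is at exit conditions, so r_P = 0.0437×0.4158^0.5 = 0.02818 and r_Q = 0.0652×0.4158^2 = 0.01127.
Overall selectivity = C_P/C_Q = r_Pτ/(r_Qτ) = r_P/r_Q = 2.50.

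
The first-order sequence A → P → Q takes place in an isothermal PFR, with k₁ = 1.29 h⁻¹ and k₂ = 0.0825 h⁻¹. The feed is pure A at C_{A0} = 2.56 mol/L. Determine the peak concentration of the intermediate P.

2.12 mol/L

Evaluating C_P at τ_opt = ln(k₂/k₁)/(k₂−k₁) gives C_{P,max}/C_{A0} = (k₁/k₂)^[k₂/(k₂−k₁)].
= (1.29/0.0825)^(0.0825/(0.0825−1.29)) = (15.64)^(-0.06832) = 0.8287.
C_{P,max} = 0.8287×2.56 = 2.12 mol/L.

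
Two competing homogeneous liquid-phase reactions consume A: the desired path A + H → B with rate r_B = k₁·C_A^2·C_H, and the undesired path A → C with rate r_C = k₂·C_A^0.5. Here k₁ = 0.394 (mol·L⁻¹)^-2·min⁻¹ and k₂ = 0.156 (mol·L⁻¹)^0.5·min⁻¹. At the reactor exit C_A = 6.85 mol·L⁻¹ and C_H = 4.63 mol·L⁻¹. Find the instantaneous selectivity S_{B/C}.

210

S_{B/C} = r_B/r_C = (k₁·C_A^2·C_H)/(k₂·C_A^0.5) = (k₁/k₂)·C_A^1.5·C_H.
= (0.394×6.850^2×4.630) / (0.156×6.850^0.5) = 85.60/0.4083 = 210.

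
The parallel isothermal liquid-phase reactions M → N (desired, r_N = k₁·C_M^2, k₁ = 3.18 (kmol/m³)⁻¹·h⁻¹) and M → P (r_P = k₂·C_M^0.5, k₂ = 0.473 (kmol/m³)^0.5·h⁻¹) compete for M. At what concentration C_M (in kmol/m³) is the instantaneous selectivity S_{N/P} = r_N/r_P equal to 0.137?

0.0746 kmol/m³

S_{N/P} = (k₁/k₂)·C_M^1.5 ⇒ C_M = (S·k₂/k₁)^(1/1.5).
= (0.137×0.473/3.18)^(0.6667) = (0.02038)^(0.6667) = 0.0746 kmol/m³.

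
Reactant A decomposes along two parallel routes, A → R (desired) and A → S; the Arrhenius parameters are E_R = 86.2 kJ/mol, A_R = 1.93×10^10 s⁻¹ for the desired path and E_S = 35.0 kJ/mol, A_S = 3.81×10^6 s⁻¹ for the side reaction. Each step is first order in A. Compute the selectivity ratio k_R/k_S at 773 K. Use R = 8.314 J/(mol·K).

With equal orders, S_{R/S} = k_R/k_S = (A_R/A_S)·exp[(E_S−E_R)/(RT)].
(E_S−E_R)/(RT) = (35.0−86.2)×10³/(8.314×773) = -51200/6427 = -7.967.
k_R/k_S = (1.93×10^10/3.81×10^6)·exp(-7.967) = 5066 × 3.468×10^-4 = 1.76.
Since E_R > E_S, raising the temperature improves selectivity toward R.

1.76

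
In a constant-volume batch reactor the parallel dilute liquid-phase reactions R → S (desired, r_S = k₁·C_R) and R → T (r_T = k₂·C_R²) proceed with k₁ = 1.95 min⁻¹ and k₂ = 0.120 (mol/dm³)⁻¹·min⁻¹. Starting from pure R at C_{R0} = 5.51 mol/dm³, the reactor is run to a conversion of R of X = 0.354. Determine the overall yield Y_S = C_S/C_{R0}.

C_R = C_{R0}(1−X) = 3.559 mol/dm³.
Along a PFR/batch, dC_S/dC_R = −r_S/(r_S+r_T) = −k₁/(k₁+k₂·C_R).
Integrating from C_{R0} to C_R: C_S = (1.95/0.120)·ln[(1.95+0.120·5.51)/(1.95+0.120·3.56)] = 16.25·ln(2.611/2.377) = 1.526 mol/dm³.
Y_S = C_S/C_{R0} = 1.526/5.51 = 0.277.

0.277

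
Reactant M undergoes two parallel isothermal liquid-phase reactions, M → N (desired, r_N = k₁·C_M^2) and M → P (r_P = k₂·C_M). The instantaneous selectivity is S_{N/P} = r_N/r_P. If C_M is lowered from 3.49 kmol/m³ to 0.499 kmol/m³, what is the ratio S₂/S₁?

S_{N/P} = (k₁/k₂)·C_M, so S₂/S₁ = (C_{M,2}/C_{M,1}).
= 0.499/3.49 = 0.143.
Selectivity toward N falls as C_M falls — high-concentration operation is favoured.

0.143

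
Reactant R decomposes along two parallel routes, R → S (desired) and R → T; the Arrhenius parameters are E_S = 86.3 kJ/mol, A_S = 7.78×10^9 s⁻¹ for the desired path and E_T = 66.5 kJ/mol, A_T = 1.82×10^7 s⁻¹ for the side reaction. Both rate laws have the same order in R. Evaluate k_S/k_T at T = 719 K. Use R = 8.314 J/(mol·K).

Since both paths have the same order in R, the concentration cancels and S_{S/T} = k_S/k_T = (A_S/A_T)·exp[(E_T−E_S)/(RT)].
(E_T−E_S)/(RT) = (66.5−86.3)×10³/(8.314×719) = -19800/5978 = -3.312.
k_S/k_T = (7.78×10^9/1.82×10^7)·exp(-3.312) = 427.5 × 0.03643 = 15.6.

15.6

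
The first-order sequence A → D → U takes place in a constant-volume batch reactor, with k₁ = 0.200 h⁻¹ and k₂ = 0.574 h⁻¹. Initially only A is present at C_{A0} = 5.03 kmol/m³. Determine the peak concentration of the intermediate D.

0.997 kmol/m³

Evaluating C_D at t_opt = ln(k₂/k₁)/(k₂−k₁) gives C_{D,max}/C_{A0} = (k₁/k₂)^[k₂/(k₂−k₁)].
= (0.200/0.574)^(0.574/(0.574−0.200)) = (0.3484)^(1.535) = 0.1983.
C_{D,max} = 0.1983×5.03 = 0.997 kmol/m³.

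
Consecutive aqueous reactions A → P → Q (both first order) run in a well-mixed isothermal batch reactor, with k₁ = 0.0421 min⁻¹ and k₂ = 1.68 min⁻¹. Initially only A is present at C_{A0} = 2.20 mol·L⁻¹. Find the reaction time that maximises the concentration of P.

The intermediate peaks when r₁ = r₂, i.e. k₁e^(−k₁t) = k₂e^(−k₂t), giving t_opt = ln(k₂/k₁)/(k₂−k₁).
= ln(1.68/0.0421)/(1.68−0.0421) = ln(39.90)/1.638 = 3.687/1.638 = 2.25 min.

2.25 min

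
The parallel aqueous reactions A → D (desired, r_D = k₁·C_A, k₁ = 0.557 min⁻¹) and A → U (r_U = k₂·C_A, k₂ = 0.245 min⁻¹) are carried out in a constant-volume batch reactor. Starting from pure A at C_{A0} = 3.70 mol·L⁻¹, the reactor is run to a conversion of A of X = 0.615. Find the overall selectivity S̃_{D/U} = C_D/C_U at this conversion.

C_A = C_{A0}(1−X) = 1.425 mol·L⁻¹.
Both paths are first order in A, so the instantaneous fraction to D is constant: dC_D/d(−C_A) = k₁/(k₁+k₂) = 0.6945.
C_D = 0.6945·(C_{A0}−C_A) = 0.6945×2.276 = 1.58 mol·L⁻¹.
C_U = (C_{A0}−C_A)−C_D = 0.6951 mol·L⁻¹; S̃_{D/U} = 1.580/0.6951 = 2.27.

2.27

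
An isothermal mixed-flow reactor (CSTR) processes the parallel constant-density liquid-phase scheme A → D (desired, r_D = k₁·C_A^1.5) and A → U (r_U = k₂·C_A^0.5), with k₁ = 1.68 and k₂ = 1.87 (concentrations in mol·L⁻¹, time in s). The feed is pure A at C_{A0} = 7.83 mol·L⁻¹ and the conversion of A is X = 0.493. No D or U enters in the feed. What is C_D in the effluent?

3.01 mol·L⁻¹

Exit C_A = C_{A0}(1−X) = 7.83×0.507 = 3.970 mol·L⁻¹.
Rates in a CSTR are evaluated at the outlet concentration: r_D = 1.68×3.970^1.5 = 13.29, r_U = 1.87×3.970^0.5 = 3.726.
Fraction of consumed A going to D: r_D/(r_D+r_U) = 0.7810.
C_D = 0.7810·C_{A0}·X = 0.7810×7.83×0.493 = 3.01 mol·L⁻¹.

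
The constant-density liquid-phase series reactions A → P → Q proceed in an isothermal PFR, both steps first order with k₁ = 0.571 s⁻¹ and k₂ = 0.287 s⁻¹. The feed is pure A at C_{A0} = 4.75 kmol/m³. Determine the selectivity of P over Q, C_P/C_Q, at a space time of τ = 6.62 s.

Solving the coupled first-order balances gives C_P(τ) = [k₁/(k₂−k₁)]·C_{A0}·(e^(−k₁τ) − e^(−k₂τ)).
e^(−k₁τ) = e^(−0.571×6.62) = e^(−3.780) = 0.02282; e^(−k₂τ) = e^(−1.900) = 0.1496.
C_P = 0.571×4.75/(0.287−0.571) × (0.02282−0.1496) = (-9.550)×(-0.1268) = 1.211 kmol/m³.
C_A = C_{A0}e^(−k₁τ) = 0.1084 kmol/m³, so C_Q = C_{A0}−C_A−C_P = 3.431 kmol/m³; C_P/C_Q = 0.353.

0.353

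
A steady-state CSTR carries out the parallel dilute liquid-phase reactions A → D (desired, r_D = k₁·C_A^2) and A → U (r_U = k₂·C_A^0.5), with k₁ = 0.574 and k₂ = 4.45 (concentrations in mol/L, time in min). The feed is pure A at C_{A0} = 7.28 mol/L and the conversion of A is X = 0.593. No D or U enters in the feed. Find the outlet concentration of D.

1.71 mol/L

Exit C_A = C_{A0}(1−X) = 7.28×0.407 = 2.963 mol/L.
In a CSTR the entire volume is at exit conditions, so r_D = 0.574×2.963^2 = 5.039 and r_U = 4.45×2.963^0.5 = 7.660.
Fraction of consumed A going to D: r_D/(r_D+r_U) = 0.3968.
C_D = 0.3968·C_{A0}·X = 0.3968×7.28×0.593 = 1.71 mol/L.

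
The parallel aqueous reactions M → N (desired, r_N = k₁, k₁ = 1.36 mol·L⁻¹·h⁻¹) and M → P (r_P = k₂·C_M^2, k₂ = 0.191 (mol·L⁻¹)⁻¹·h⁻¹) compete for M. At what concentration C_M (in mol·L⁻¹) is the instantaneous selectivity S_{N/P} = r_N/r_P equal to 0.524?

3.69 mol·L⁻¹

S_{N/P} = (k₁/k₂)·C_M^-2 ⇒ C_M = (S·k₂/k₁)^(-0.5).
= (0.524×0.191/1.36)^(-0.5) = (0.07359)^(-0.5) = 3.69 mol·L⁻¹.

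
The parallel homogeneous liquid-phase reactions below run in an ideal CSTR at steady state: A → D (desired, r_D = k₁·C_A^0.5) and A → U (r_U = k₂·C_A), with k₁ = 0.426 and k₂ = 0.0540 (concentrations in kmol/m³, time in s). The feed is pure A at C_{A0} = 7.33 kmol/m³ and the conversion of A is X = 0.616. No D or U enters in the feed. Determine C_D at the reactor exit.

Exit C_A = C_{A0}(1−X) = 7.33×0.384 = 2.815 kmol/m³.
In a CSTR the entire volume is at exit conditions, so r_D = 0.426×2.815^0.5 = 0.7147 and r_U = 0.0540×2.815 = 0.1520.
Fraction of consumed A going to D: r_D/(r_D+r_U) = 0.8246.
C_D = 0.8246·C_{A0}·X = 0.8246×7.33×0.616 = 3.72 kmol/m³.

3.72 kmol/m³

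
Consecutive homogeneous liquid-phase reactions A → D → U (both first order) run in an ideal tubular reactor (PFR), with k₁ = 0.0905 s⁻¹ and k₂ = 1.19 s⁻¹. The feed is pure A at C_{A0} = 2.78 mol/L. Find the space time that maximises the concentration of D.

2.34 s

Setting dC_D/dτ = 0 gives τ_opt = ln(k₂/k₁)/(k₂−k₁).
= ln(1.19/0.0905)/(1.19−0.0905) = ln(13.15)/1.099 = 2.576/1.099 = 2.34 s.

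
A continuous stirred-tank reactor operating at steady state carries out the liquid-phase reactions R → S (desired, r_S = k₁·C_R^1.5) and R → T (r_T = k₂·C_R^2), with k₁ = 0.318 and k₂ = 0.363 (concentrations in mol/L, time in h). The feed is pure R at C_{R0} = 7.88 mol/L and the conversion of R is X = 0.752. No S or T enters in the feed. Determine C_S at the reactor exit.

2.28 mol/L

Exit C_R = C_{R0}(1−X) = 7.88×0.248 = 1.954 mol/L.
In a CSTR the entire volume is at exit conditions, so r_S = 0.318×1.954^1.5 = 0.8687 and r_T = 0.363×1.954^2 = 1.386.
Fraction of consumed R going to S: r_S/(r_S+r_T) = 0.3852.
C_S = 0.3852·C_{R0}·X = 0.3852×7.88×0.752 = 2.28 mol/L.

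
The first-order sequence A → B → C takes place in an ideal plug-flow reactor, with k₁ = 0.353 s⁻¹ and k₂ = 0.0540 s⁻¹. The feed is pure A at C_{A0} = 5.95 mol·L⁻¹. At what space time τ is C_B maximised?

6.28 s

Setting dC_B/dτ = 0 gives τ_opt = ln(k₂/k₁)/(k₂−k₁).
= ln(0.0540/0.353)/(0.0540−0.353) = ln(0.1530)/-0.2990 = -1.877/-0.2990 = 6.28 s.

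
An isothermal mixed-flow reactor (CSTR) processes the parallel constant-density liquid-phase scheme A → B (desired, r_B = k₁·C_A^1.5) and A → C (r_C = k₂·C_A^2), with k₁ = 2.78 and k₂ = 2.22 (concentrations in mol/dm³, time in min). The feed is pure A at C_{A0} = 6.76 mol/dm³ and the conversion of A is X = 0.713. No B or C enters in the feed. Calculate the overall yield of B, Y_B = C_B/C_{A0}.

0.338

Exit C_A = C_{A0}(1−X) = 6.76×0.287 = 1.940 mol/dm³.
A CSTR operates uniformly at the exit composition, giving r_B = 7.513 and r_C = 8.356 (each k·C_A^n at C_A = 1.940).
Fraction of consumed A going to B: r_B/(r_B+r_C) = 0.4734.
C_B = 0.4734·C_{A0}·X = 0.4734×6.76×0.713 = 2.28 mol/dm³; Y_B = C_B/C_{A0} = 0.338.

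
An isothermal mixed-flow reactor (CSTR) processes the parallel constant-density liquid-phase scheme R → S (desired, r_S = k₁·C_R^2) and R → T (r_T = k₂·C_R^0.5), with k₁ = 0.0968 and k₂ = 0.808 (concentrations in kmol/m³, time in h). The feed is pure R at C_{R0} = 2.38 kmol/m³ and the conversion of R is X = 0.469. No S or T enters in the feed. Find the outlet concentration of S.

0.162 kmol/m³

Exit C_R = C_{R0}(1−X) = 2.38×0.531 = 1.264 kmol/m³.
A CSTR operates uniformly at the exit composition, giving r_S = 0.1546 and r_T = 0.9083 (each k·C_R^n at C_R = 1.264).
Fraction of consumed R going to S: r_S/(r_S+r_T) = 0.1454.
C_S = 0.1454·C_{R0}·X = 0.1454×2.38×0.469 = 0.162 kmol/m³.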